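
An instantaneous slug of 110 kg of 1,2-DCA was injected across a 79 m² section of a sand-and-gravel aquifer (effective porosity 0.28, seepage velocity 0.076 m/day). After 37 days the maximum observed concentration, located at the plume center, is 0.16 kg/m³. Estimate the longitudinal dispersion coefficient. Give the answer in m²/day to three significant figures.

2.08 m²/day

At the plume center C_max = M/(n_e·A·√(4πDt)), so D = M²/(4πt·(n_e·A·C_max)²).
n_e·A·C_max = 0.28 × 79 × 0.16 = 3.539 kg/m.
D = 110²/(4π × 37 × 3.539²) = 2.08 m²/day.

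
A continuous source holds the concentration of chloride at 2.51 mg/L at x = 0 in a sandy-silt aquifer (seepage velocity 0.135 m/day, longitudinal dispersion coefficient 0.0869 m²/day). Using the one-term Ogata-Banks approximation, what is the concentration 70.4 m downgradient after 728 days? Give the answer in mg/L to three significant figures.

2.49 mg/L

For a continuous step input, C/C₀ ≈ ½·erfc((x−vt)/(2√(Dt))).
vt = 0.135 × 728 = 98.28 m and 2√(Dt) = 2√(0.0869 × 728) = 15.91 m.
Argument (x−vt)/(2√(Dt)) = (70.4 − 98.28)/15.91 = -1.752; ½·erfc(-1.752) = 0.9934.
C = 2.51 × 0.9934 = 2.49 mg/L.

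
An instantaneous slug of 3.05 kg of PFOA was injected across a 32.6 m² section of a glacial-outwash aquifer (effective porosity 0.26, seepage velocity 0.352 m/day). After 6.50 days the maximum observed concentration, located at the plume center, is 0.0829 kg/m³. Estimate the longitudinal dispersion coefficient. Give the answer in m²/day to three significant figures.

0.231 m²/day

At the plume center C_max = M/(n_e·A·√(4πDt)), so D = M²/(4πt·(n_e·A·C_max)²).
n_e·A·C_max = 0.26 × 32.6 × 0.0829 = 0.7027 kg/m.
D = 3.05²/(4π × 6.50 × 0.7027²) = 0.231 m²/day.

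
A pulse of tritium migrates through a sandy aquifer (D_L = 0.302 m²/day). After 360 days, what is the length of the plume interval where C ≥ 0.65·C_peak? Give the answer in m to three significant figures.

The plume is Gaussian with σ = √(2Dt) = √(2 × 0.302 × 360) = 14.75 m.
C/C_peak = exp(−Δx²/(2σ²)) = 0.65 ⇒ Δx = σ·√(−2 ln 0.65) = 14.75 × 0.9282 = 13.69 m.
Width = 2Δx = 27.4 m.

27.4 m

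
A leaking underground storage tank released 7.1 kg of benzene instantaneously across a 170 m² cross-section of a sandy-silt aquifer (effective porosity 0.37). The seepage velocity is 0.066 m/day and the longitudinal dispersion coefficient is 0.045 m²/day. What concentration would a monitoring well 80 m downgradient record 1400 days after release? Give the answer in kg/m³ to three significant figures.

For an instantaneous plane source, C(x,t) = M/(n_e·A·√(4πDt)) · exp(−(x−vt)²/(4Dt)), with n_e·A the pore (flow) area.
Plume center vt = 0.066 × 1400 = 92.4 m, so the well at 80 m is 12.4 m upgradient of the peak.
√(4πDt) = 28.14 m, giving peak height M/(n_e·A·√(4πDt)) = 7.1/(0.37 × 170 × 28.14) = 0.004011 kg/m³.
(x−vt)²/(4Dt) = (-12.4)²/(4 × 0.045 × 1400) = 0.6102; exp(−0.6102) = 0.5432.
C = 0.004011 × 0.5432 = 0.00218 kg/m³.

0.00218 kg/m³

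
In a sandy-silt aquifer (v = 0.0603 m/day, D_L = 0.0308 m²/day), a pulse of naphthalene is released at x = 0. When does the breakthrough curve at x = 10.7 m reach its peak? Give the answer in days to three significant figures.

For the 1D instantaneous-source solution, setting ∂C/∂t = 0 at fixed x gives v²t² + 2Dt − x² = 0, so t = (√(D² + v²x²) − D)/v².
√(D² + v²x²) = √(0.0308² + 0.0603² × 10.7²) = 0.6459; v² = 0.00363609.
t = (0.6459 − 0.0308)/0.00363609 = 169 days (vs. the pure-advection estimate x/v = 177 d).

169 days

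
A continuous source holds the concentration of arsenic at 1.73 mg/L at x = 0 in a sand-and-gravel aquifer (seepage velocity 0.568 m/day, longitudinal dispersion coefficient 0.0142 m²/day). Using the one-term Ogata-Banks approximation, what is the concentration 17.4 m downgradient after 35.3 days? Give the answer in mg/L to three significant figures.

For a continuous step input, C/C₀ ≈ ½·erfc((x−vt)/(2√(Dt))).
vt = 0.568 × 35.3 = 20.0504 m and 2√(Dt) = 2√(0.0142 × 35.3) = 1.416 m.
Argument (x−vt)/(2√(Dt)) = (17.4 − 20.0504)/1.416 = -1.872; ½·erfc(-1.872) = 0.9959.
C = 1.73 × 0.9959 = 1.72 mg/L.

1.72 mg/L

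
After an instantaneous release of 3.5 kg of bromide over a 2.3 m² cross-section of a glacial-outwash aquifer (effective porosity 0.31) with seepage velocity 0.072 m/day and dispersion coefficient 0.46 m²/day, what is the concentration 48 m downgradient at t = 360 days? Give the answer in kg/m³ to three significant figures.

For an instantaneous plane source, C(x,t) = M/(n_e·A·√(4πDt)) · exp(−(x−vt)²/(4Dt)), with n_e·A the pore (flow) area.
Plume center vt = 0.072 × 360 = 25.92 m, so the well at 48 m is 22.08 m downgradient of the peak.
√(4πDt) = 45.62 m, giving peak height M/(n_e·A·√(4πDt)) = 3.5/(0.31 × 2.3 × 45.62) = 0.1076 kg/m³.
(x−vt)²/(4Dt) = (22.08)²/(4 × 0.46 × 360) = 0.7360; exp(−0.7360) = 0.4790.
C = 0.1076 × 0.4790 = 0.0515 kg/m³.

0.0515 kg/m³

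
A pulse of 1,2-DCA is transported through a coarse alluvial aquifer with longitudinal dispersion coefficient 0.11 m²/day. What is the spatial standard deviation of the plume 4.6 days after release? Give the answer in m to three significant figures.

1.01 m

Dispersive spreading gives a Gaussian with σ² = 2Dt; advection only shifts the center.
σ = √(2 × 0.11 × 4.6) = 1.01 m.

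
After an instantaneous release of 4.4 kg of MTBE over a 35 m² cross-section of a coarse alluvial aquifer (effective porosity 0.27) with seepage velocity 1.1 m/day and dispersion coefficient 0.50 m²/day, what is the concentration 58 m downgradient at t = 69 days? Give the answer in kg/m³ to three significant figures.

For an instantaneous plane source, C(x,t) = M/(n_e·A·√(4πDt)) · exp(−(x−vt)²/(4Dt)), with n_e·A the pore (flow) area.
Plume center vt = 1.1 × 69 = 75.9 m, so the well at 58 m is 17.9 m upgradient of the peak.
√(4πDt) = 20.82 m, giving peak height M/(n_e·A·√(4πDt)) = 4.4/(0.27 × 35 × 20.82) = 0.02236 kg/m³.
(x−vt)²/(4Dt) = (-17.9)²/(4 × 0.50 × 69) = 2.322; exp(−2.322) = 0.09808.
C = 0.02236 × 0.09808 = 0.00219 kg/m³.

0.00219 kg/m³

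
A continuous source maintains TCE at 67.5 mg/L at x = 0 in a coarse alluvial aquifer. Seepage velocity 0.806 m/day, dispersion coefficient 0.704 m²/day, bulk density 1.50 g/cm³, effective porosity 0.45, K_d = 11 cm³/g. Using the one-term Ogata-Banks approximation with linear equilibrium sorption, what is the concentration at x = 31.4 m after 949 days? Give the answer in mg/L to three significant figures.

2.11 mg/L

Retardation factor R = 1 + ρ_b·K_d/n = 1 + 1.50 × 11/0.45 = 37.67.
Sorption retards both mechanisms: v_R = v/R = 0.02140 m/day, D_R = D/R = 0.01869 m²/day.
v_R·t = 0.02140 × 949 = 20.3086 m; 2√(D_R t) = 8.423 m; argument = (31.4 − 20.3086)/8.423 = 1.317.
C = C₀ × ½·erfc(1.317) = 67.5 × 0.03126 = 2.11 mg/L.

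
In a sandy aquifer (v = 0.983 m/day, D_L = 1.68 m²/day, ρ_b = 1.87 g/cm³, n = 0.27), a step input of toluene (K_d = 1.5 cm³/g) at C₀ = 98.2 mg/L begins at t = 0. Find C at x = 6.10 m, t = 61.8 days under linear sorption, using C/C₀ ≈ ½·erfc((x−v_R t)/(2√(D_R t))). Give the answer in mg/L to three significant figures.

Retardation factor R = 1 + ρ_b·K_d/n = 1 + 1.87 × 1.5/0.27 = 11.39.
Sorption retards both mechanisms: v_R = v/R = 0.08630 m/day, D_R = D/R = 0.1475 m²/day.
v_R·t = 0.08630 × 61.8 = 5.33334 m; 2√(D_R t) = 6.038 m; argument = (6.10 − 5.33334)/6.038 = 0.1270.
C = C₀ × ½·erfc(0.1270) = 98.2 × 0.4287 = 42.1 mg/L.

42.1 mg/L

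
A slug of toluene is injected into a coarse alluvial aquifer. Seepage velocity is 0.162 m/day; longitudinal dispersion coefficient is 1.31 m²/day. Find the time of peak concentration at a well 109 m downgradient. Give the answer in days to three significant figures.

For the 1D instantaneous-source solution, setting ∂C/∂t = 0 at fixed x gives v²t² + 2Dt − x² = 0, so t = (√(D² + v²x²) − D)/v².
√(D² + v²x²) = √(1.31² + 0.162² × 109²) = 17.71; v² = 0.026244.
t = (17.71 − 1.31)/0.026244 = 625 days (vs. the pure-advection estimate x/v = 673 d).

625 days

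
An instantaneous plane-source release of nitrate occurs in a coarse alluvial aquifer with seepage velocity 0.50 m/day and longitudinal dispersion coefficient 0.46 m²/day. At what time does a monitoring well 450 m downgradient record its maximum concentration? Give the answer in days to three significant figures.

898 days

For the 1D instantaneous-source solution, setting ∂C/∂t = 0 at fixed x gives v²t² + 2Dt − x² = 0, so t = (√(D² + v²x²) − D)/v².
√(D² + v²x²) = √(0.46² + 0.50² × 450²) = 225.0; v² = 0.25.
t = (225.0 − 0.46)/0.25 = 898 days (vs. the pure-advection estimate x/v = 900 d).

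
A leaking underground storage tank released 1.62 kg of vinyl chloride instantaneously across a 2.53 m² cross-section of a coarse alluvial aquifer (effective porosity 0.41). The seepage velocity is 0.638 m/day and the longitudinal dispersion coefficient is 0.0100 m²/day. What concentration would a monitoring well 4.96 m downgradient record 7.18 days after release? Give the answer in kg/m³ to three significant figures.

For an instantaneous plane source, C(x,t) = M/(n_e·A·√(4πDt)) · exp(−(x−vt)²/(4Dt)), with n_e·A the pore (flow) area.
Plume center vt = 0.638 × 7.18 = 4.58084 m, so the well at 4.96 m is 0.37916 m downgradient of the peak.
√(4πDt) = 0.9499 m, giving peak height M/(n_e·A·√(4πDt)) = 1.62/(0.41 × 2.53 × 0.9499) = 1.644 kg/m³.
(x−vt)²/(4Dt) = (0.37916)²/(4 × 0.0100 × 7.18) = 0.5006; exp(−0.5006) = 0.6062.
C = 1.644 × 0.6062 = 0.997 kg/m³.

0.997 kg/m³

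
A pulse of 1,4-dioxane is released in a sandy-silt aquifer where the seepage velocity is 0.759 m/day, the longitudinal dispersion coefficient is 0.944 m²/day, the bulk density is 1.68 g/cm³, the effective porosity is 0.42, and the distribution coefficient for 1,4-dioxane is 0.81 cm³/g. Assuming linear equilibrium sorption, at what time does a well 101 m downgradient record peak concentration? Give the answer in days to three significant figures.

Retardation factor R = 1 + ρ_b·K_d/n = 1 + 1.68 × 0.81/0.42 = 4.240.
Sorption retards both mechanisms: v_R = v/R = 0.1790 m/day, D_R = D/R = 0.2226 m²/day.
Peak time from v_R²t² + 2D_R t − x² = 0: t = (√(D_R² + v_R²x²) − D_R)/v_R².
√(D_R² + v_R²x²) = √(0.2226² + 0.1790² × 101²) = 18.08; v_R² = 0.03204.
t = (18.08 − 0.2226)/0.03204 = 557 days.

557 days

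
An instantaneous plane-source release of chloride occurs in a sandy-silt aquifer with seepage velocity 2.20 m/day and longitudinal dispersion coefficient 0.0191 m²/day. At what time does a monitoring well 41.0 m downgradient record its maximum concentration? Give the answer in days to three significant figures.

For the 1D instantaneous-source solution, setting ∂C/∂t = 0 at fixed x gives v²t² + 2Dt − x² = 0, so t = (√(D² + v²x²) − D)/v².
√(D² + v²x²) = √(0.0191² + 2.20² × 41.0²) = 90.20; v² = 4.84.
t = (90.20 − 0.0191)/4.84 = 18.6 days (vs. the pure-advection estimate x/v = 18.6 d).

18.6 days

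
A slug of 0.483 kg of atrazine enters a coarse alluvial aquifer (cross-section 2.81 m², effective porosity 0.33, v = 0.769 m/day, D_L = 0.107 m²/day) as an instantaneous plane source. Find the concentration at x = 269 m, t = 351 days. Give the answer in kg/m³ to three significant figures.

For an instantaneous plane source, C(x,t) = M/(n_e·A·√(4πDt)) · exp(−(x−vt)²/(4Dt)), with n_e·A the pore (flow) area.
Plume center vt = 0.769 × 351 = 269.919 m, so the well at 269 m is 0.919 m upgradient of the peak.
√(4πDt) = 21.72 m, giving peak height M/(n_e·A·√(4πDt)) = 0.483/(0.33 × 2.81 × 21.72) = 0.02398 kg/m³.
(x−vt)²/(4Dt) = (-0.919)²/(4 × 0.107 × 351) = 0.005622; exp(−0.005622) = 0.9944.
C = 0.02398 × 0.9944 = 0.0238 kg/m³.

0.0238 kg/m³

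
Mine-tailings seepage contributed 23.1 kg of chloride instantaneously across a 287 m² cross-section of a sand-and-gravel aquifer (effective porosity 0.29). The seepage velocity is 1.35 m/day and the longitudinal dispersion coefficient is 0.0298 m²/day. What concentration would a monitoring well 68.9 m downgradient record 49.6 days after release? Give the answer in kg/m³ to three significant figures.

For an instantaneous plane source, C(x,t) = M/(n_e·A·√(4πDt)) · exp(−(x−vt)²/(4Dt)), with n_e·A the pore (flow) area.
Plume center vt = 1.35 × 49.6 = 66.96 m, so the well at 68.9 m is 1.94 m downgradient of the peak.
√(4πDt) = 4.310 m, giving peak height M/(n_e·A·√(4πDt)) = 23.1/(0.29 × 287 × 4.310) = 0.06440 kg/m³.
(x−vt)²/(4Dt) = (1.94)²/(4 × 0.0298 × 49.6) = 0.6366; exp(−0.6366) = 0.5291.
C = 0.06440 × 0.5291 = 0.0341 kg/m³.

0.0341 kg/m³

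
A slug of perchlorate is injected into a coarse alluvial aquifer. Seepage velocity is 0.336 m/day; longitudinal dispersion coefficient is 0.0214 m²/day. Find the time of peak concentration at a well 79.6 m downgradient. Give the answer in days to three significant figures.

For the 1D instantaneous-source solution, setting ∂C/∂t = 0 at fixed x gives v²t² + 2Dt − x² = 0, so t = (√(D² + v²x²) − D)/v².
√(D² + v²x²) = √(0.0214² + 0.336² × 79.6²) = 26.75; v² = 0.112896.
t = (26.75 − 0.0214)/0.112896 = 237 days (vs. the pure-advection estimate x/v = 237 d).

237 days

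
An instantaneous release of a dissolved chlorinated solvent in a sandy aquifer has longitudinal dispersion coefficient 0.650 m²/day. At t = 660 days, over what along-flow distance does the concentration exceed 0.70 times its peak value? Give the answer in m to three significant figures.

The plume is Gaussian with σ = √(2Dt) = √(2 × 0.650 × 660) = 29.29 m.
C/C_peak = exp(−Δx²/(2σ²)) = 0.70 ⇒ Δx = σ·√(−2 ln 0.70) = 29.29 × 0.8446 = 24.74 m.
Width = 2Δx = 49.5 m.

49.5 m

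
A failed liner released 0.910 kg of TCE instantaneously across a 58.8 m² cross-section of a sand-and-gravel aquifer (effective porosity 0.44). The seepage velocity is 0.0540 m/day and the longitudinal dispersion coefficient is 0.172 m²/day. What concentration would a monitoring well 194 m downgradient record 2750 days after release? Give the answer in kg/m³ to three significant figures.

0.000153 kg/m³

For an instantaneous plane source, C(x,t) = M/(n_e·A·√(4πDt)) · exp(−(x−vt)²/(4Dt)), with n_e·A the pore (flow) area.
Plume center vt = 0.0540 × 2750 = 148.5 m, so the well at 194 m is 45.5 m downgradient of the peak.
√(4πDt) = 77.10 m, giving peak height M/(n_e·A·√(4πDt)) = 0.910/(0.44 × 58.8 × 77.10) = 0.0004562 kg/m³.
(x−vt)²/(4Dt) = (45.5)²/(4 × 0.172 × 2750) = 1.094; exp(−1.094) = 0.3349.
C = 0.0004562 × 0.3349 = 0.000153 kg/m³.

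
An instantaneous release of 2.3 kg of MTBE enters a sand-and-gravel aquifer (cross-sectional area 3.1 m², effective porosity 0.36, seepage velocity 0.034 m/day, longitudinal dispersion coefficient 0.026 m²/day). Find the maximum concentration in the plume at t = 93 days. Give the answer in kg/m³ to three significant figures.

The peak of an instantaneous 1D plume sits at x = vt; there the Gaussian factor is 1 and C_max = M/(n_e·A·√(4πDt)), where n_e·A is the pore area the mass is dissolved in.
√(4πDt) = √(4π × 0.026 × 93) = 5.512 m, so C_max = 2.3/(0.36 × 3.1 × 5.512) = 0.374 kg/m³.

0.374 kg/m³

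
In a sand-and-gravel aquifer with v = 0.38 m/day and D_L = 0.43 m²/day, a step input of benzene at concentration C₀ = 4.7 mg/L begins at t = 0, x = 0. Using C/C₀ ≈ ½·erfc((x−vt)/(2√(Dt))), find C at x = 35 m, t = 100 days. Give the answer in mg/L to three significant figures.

For a continuous step input, C/C₀ ≈ ½·erfc((x−vt)/(2√(Dt))).
vt = 0.38 × 100 = 38 m and 2√(Dt) = 2√(0.43 × 100) = 13.11 m.
Argument (x−vt)/(2√(Dt)) = (35 − 38)/13.11 = -0.2288; ½·erfc(-0.2288) = 0.6269.
C = 4.7 × 0.6269 = 2.95 mg/L.

2.95 mg/L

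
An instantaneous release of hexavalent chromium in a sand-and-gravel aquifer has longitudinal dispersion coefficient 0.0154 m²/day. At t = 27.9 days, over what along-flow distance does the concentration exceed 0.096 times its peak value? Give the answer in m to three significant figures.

The plume is Gaussian with σ = √(2Dt) = √(2 × 0.0154 × 27.9) = 0.9270 m.
C/C_peak = exp(−Δx²/(2σ²)) = 0.096 ⇒ Δx = σ·√(−2 ln 0.096) = 0.9270 × 2.165 = 2.007 m.
Width = 2Δx = 4.01 m.

4.01 m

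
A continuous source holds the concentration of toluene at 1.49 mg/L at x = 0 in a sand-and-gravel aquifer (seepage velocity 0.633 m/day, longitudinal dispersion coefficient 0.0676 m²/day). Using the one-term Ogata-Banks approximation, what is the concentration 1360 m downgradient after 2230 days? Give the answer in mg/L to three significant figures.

1.49 mg/L

For a continuous step input, C/C₀ ≈ ½·erfc((x−vt)/(2√(Dt))).
vt = 0.633 × 2230 = 1411.59 m and 2√(Dt) = 2√(0.0676 × 2230) = 24.56 m.
Argument (x−vt)/(2√(Dt)) = (1360 − 1411.59)/24.56 = -2.101; ½·erfc(-2.101) = 0.9985.
C = 1.49 × 0.9985 = 1.49 mg/L.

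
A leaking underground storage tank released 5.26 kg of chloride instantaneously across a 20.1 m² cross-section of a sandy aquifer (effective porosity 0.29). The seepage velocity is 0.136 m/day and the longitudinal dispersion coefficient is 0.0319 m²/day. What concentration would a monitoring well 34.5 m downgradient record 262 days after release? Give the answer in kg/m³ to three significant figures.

0.0847 kg/m³

For an instantaneous plane source, C(x,t) = M/(n_e·A·√(4πDt)) · exp(−(x−vt)²/(4Dt)), with n_e·A the pore (flow) area.
Plume center vt = 0.136 × 262 = 35.632 m, so the well at 34.5 m is 1.132 m upgradient of the peak.
√(4πDt) = 10.25 m, giving peak height M/(n_e·A·√(4πDt)) = 5.26/(0.29 × 20.1 × 10.25) = 0.08804 kg/m³.
(x−vt)²/(4Dt) = (-1.132)²/(4 × 0.0319 × 262) = 0.03833; exp(−0.03833) = 0.9624.
C = 0.08804 × 0.9624 = 0.0847 kg/m³.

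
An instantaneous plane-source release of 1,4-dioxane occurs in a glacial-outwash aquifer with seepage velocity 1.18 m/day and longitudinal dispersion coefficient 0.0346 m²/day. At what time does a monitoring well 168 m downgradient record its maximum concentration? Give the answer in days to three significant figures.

For the 1D instantaneous-source solution, setting ∂C/∂t = 0 at fixed x gives v²t² + 2Dt − x² = 0, so t = (√(D² + v²x²) − D)/v².
√(D² + v²x²) = √(0.0346² + 1.18² × 168²) = 198.2; v² = 1.3924.
t = (198.2 − 0.0346)/1.3924 = 142 days (vs. the pure-advection estimate x/v = 142 d).

142 days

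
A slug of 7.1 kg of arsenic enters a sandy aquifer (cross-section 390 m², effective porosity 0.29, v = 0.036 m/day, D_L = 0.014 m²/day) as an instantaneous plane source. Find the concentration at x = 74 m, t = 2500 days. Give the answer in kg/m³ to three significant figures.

For an instantaneous plane source, C(x,t) = M/(n_e·A·√(4πDt)) · exp(−(x−vt)²/(4Dt)), with n_e·A the pore (flow) area.
Plume center vt = 0.036 × 2500 = 90 m, so the well at 74 m is 16 m upgradient of the peak.
√(4πDt) = 20.97 m, giving peak height M/(n_e·A·√(4πDt)) = 7.1/(0.29 × 390 × 20.97) = 0.002994 kg/m³.
(x−vt)²/(4Dt) = (-16)²/(4 × 0.014 × 2500) = 1.829; exp(−1.829) = 0.1606.
C = 0.002994 × 0.1606 = 0.000481 kg/m³.

0.000481 kg/m³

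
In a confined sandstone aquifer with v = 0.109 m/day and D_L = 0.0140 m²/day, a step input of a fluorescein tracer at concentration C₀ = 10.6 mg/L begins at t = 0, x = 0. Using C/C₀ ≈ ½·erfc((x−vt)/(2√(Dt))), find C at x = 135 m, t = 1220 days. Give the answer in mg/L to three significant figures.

For a continuous step input, C/C₀ ≈ ½·erfc((x−vt)/(2√(Dt))).
vt = 0.109 × 1220 = 132.98 m and 2√(Dt) = 2√(0.0140 × 1220) = 8.266 m.
Argument (x−vt)/(2√(Dt)) = (135 − 132.98)/8.266 = 0.2444; ½·erfc(0.2444) = 0.3648.
C = 10.6 × 0.3648 = 3.87 mg/L.

3.87 mg/L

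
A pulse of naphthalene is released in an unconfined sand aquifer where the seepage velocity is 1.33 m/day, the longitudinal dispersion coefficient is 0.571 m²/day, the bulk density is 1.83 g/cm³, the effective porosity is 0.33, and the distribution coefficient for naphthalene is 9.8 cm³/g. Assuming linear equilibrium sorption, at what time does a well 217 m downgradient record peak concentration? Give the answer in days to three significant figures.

Retardation factor R = 1 + ρ_b·K_d/n = 1 + 1.83 × 9.8/0.33 = 55.35.
Sorption retards both mechanisms: v_R = v/R = 0.02403 m/day, D_R = D/R = 0.01032 m²/day.
Peak time from v_R²t² + 2D_R t − x² = 0: t = (√(D_R² + v_R²x²) − D_R)/v_R².
√(D_R² + v_R²x²) = √(0.01032² + 0.02403² × 217²) = 5.215; v_R² = 0.0005774.
t = (5.215 − 0.01032)/0.0005774 = 9010 days.

9010 days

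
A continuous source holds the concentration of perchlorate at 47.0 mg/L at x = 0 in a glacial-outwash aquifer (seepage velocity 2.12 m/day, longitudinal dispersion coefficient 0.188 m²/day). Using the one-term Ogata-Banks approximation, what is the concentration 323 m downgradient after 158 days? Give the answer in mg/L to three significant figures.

For a continuous step input, C/C₀ ≈ ½·erfc((x−vt)/(2√(Dt))).
vt = 2.12 × 158 = 334.96 m and 2√(Dt) = 2√(0.188 × 158) = 10.90 m.
Argument (x−vt)/(2√(Dt)) = (323 − 334.96)/10.90 = -1.097; ½·erfc(-1.097) = 0.9396.
C = 47.0 × 0.9396 = 44.2 mg/L.

44.2 mg/L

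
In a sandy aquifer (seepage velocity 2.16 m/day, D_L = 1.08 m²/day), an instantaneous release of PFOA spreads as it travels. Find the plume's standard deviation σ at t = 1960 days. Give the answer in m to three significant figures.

65.1 m

Dispersive spreading gives a Gaussian with σ² = 2Dt; advection only shifts the center.
σ = √(2 × 1.08 × 1960) = 65.1 m.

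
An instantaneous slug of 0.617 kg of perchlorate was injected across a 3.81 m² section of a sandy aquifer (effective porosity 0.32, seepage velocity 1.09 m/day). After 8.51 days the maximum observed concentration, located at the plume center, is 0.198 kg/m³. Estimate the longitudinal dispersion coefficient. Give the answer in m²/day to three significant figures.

0.0611 m²/day

At the plume center C_max = M/(n_e·A·√(4πDt)), so D = M²/(4πt·(n_e·A·C_max)²).
n_e·A·C_max = 0.32 × 3.81 × 0.198 = 0.2414 kg/m.
D = 0.617²/(4π × 8.51 × 0.2414²) = 0.0611 m²/day.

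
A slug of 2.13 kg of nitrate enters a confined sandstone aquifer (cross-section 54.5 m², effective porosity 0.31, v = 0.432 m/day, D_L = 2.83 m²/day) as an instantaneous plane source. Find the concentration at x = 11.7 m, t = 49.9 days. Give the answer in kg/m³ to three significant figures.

0.00252 kg/m³

For an instantaneous plane source, C(x,t) = M/(n_e·A·√(4πDt)) · exp(−(x−vt)²/(4Dt)), with n_e·A the pore (flow) area.
Plume center vt = 0.432 × 49.9 = 21.5568 m, so the well at 11.7 m is 9.8568 m upgradient of the peak.
√(4πDt) = 42.13 m, giving peak height M/(n_e·A·√(4πDt)) = 2.13/(0.31 × 54.5 × 42.13) = 0.002992 kg/m³.
(x−vt)²/(4Dt) = (-9.8568)²/(4 × 2.83 × 49.9) = 0.1720; exp(−0.1720) = 0.8420.
C = 0.002992 × 0.8420 = 0.00252 kg/m³.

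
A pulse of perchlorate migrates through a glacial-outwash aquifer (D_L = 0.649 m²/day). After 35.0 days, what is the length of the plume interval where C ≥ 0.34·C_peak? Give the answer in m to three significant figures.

19.8 m

The plume is Gaussian with σ = √(2Dt) = √(2 × 0.649 × 35.0) = 6.740 m.
C/C_peak = exp(−Δx²/(2σ²)) = 0.34 ⇒ Δx = σ·√(−2 ln 0.34) = 6.740 × 1.469 = 9.901 m.
Width = 2Δx = 19.8 m.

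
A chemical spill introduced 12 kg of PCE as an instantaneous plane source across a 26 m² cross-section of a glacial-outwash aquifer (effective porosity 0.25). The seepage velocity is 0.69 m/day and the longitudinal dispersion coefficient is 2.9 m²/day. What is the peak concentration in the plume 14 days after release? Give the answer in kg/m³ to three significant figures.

The peak of an instantaneous 1D plume sits at x = vt; there the Gaussian factor is 1 and C_max = M/(n_e·A·√(4πDt)), where n_e·A is the pore area the mass is dissolved in.
√(4πDt) = √(4π × 2.9 × 14) = 22.59 m, so C_max = 12/(0.25 × 26 × 22.59) = 0.0817 kg/m³.

0.0817 kg/m³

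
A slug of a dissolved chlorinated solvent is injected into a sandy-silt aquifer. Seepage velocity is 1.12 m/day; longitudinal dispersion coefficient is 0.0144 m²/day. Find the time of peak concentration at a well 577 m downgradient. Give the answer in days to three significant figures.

For the 1D instantaneous-source solution, setting ∂C/∂t = 0 at fixed x gives v²t² + 2Dt − x² = 0, so t = (√(D² + v²x²) − D)/v².
√(D² + v²x²) = √(0.0144² + 1.12² × 577²) = 646.2; v² = 1.2544.
t = (646.2 − 0.0144)/1.2544 = 515 days (vs. the pure-advection estimate x/v = 515 d).

515 days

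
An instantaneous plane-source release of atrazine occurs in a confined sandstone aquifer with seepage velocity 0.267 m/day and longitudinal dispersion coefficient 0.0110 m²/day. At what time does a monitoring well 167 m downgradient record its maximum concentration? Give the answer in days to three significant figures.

625 days

For the 1D instantaneous-source solution, setting ∂C/∂t = 0 at fixed x gives v²t² + 2Dt − x² = 0, so t = (√(D² + v²x²) − D)/v².
√(D² + v²x²) = √(0.0110² + 0.267² × 167²) = 44.59; v² = 0.071289.
t = (44.59 − 0.0110)/0.071289 = 625 days (vs. the pure-advection estimate x/v = 625 d).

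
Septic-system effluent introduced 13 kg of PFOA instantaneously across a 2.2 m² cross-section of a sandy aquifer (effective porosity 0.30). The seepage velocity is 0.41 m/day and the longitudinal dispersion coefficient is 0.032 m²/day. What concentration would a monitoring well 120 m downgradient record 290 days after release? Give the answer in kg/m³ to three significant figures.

For an instantaneous plane source, C(x,t) = M/(n_e·A·√(4πDt)) · exp(−(x−vt)²/(4Dt)), with n_e·A the pore (flow) area.
Plume center vt = 0.41 × 290 = 118.9 m, so the well at 120 m is 1.1 m downgradient of the peak.
√(4πDt) = 10.80 m, giving peak height M/(n_e·A·√(4πDt)) = 13/(0.30 × 2.2 × 10.80) = 1.824 kg/m³.
(x−vt)²/(4Dt) = (1.1)²/(4 × 0.032 × 290) = 0.03260; exp(−0.03260) = 0.9679.
C = 1.824 × 0.9679 = 1.77 kg/m³.

1.77 kg/m³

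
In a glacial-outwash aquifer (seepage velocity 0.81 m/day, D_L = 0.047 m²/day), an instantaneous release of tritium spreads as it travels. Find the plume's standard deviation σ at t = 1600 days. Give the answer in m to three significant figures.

Dispersive spreading gives a Gaussian with σ² = 2Dt; advection only shifts the center.
σ = √(2 × 0.047 × 1600) = 12.3 m.

12.3 m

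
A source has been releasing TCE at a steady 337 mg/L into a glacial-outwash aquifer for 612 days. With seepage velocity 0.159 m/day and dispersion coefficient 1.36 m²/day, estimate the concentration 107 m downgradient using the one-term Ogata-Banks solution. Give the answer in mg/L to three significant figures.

137 mg/L

For a continuous step input, C/C₀ ≈ ½·erfc((x−vt)/(2√(Dt))).
vt = 0.159 × 612 = 97.308 m and 2√(Dt) = 2√(1.36 × 612) = 57.70 m.
Argument (x−vt)/(2√(Dt)) = (107 − 97.308)/57.70 = 0.1680; ½·erfc(0.1680) = 0.4061.
C = 337 × 0.4061 = 137 mg/L.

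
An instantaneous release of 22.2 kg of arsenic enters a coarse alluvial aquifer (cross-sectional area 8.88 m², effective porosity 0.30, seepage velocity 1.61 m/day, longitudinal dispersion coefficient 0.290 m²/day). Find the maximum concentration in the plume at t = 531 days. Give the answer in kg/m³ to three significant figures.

The peak of an instantaneous 1D plume sits at x = vt; there the Gaussian factor is 1 and C_max = M/(n_e·A·√(4πDt)), where n_e·A is the pore area the mass is dissolved in.
√(4πDt) = √(4π × 0.290 × 531) = 43.99 m, so C_max = 22.2/(0.30 × 8.88 × 43.99) = 0.189 kg/m³.

0.189 kg/m³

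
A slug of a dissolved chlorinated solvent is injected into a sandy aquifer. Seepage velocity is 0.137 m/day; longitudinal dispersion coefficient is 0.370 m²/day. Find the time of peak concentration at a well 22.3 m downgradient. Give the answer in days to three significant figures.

For the 1D instantaneous-source solution, setting ∂C/∂t = 0 at fixed x gives v²t² + 2Dt − x² = 0, so t = (√(D² + v²x²) − D)/v².
√(D² + v²x²) = √(0.370² + 0.137² × 22.3²) = 3.077; v² = 0.018769.
t = (3.077 − 0.370)/0.018769 = 144 days (vs. the pure-advection estimate x/v = 163 d).

144 days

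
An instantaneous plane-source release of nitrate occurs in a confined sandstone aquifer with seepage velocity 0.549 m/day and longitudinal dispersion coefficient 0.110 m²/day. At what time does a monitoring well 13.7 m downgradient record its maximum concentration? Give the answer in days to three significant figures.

For the 1D instantaneous-source solution, setting ∂C/∂t = 0 at fixed x gives v²t² + 2Dt − x² = 0, so t = (√(D² + v²x²) − D)/v².
√(D² + v²x²) = √(0.110² + 0.549² × 13.7²) = 7.522; v² = 0.301401.
t = (7.522 − 0.110)/0.301401 = 24.6 days (vs. the pure-advection estimate x/v = 25.0 d).

24.6 days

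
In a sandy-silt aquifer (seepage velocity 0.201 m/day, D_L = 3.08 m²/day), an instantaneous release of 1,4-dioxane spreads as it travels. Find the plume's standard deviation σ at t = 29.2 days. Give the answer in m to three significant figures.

13.4 m

Dispersive spreading gives a Gaussian with σ² = 2Dt; advection only shifts the center.
σ = √(2 × 3.08 × 29.2) = 13.4 m.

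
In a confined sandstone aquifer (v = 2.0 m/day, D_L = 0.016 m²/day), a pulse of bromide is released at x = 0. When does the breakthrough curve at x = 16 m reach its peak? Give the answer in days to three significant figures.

8.00 days

For the 1D instantaneous-source solution, setting ∂C/∂t = 0 at fixed x gives v²t² + 2Dt − x² = 0, so t = (√(D² + v²x²) − D)/v².
√(D² + v²x²) = √(0.016² + 2.0² × 16²) = 32.00; v² = 4.
t = (32.00 − 0.016)/4 = 8.00 days (vs. the pure-advection estimate x/v = 8.00 d).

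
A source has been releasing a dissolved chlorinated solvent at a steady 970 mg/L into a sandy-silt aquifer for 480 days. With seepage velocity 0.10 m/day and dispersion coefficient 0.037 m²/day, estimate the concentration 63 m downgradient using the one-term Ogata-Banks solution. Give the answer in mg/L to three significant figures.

For a continuous step input, C/C₀ ≈ ½·erfc((x−vt)/(2√(Dt))).
vt = 0.10 × 480 = 48 m and 2√(Dt) = 2√(0.037 × 480) = 8.429 m.
Argument (x−vt)/(2√(Dt)) = (63 − 48)/8.429 = 1.780; ½·erfc(1.780) = 0.005913.
C = 970 × 0.005913 = 5.74 mg/L.

5.74 mg/L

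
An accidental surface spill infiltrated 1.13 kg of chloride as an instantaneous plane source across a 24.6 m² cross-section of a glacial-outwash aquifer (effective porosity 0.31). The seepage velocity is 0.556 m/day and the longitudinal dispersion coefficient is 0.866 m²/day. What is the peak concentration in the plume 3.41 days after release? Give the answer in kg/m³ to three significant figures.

0.0243 kg/m³

The peak of an instantaneous 1D plume sits at x = vt; there the Gaussian factor is 1 and C_max = M/(n_e·A·√(4πDt)), where n_e·A is the pore area the mass is dissolved in.
√(4πDt) = √(4π × 0.866 × 3.41) = 6.092 m, so C_max = 1.13/(0.31 × 24.6 × 6.092) = 0.0243 kg/m³.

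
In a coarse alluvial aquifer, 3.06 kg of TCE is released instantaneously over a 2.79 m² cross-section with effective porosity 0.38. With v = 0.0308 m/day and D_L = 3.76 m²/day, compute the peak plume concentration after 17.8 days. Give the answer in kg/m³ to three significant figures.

0.0995 kg/m³

The peak of an instantaneous 1D plume sits at x = vt; there the Gaussian factor is 1 and C_max = M/(n_e·A·√(4πDt)), where n_e·A is the pore area the mass is dissolved in.
√(4πDt) = √(4π × 3.76 × 17.8) = 29.00 m, so C_max = 3.06/(0.38 × 2.79 × 29.00) = 0.0995 kg/m³.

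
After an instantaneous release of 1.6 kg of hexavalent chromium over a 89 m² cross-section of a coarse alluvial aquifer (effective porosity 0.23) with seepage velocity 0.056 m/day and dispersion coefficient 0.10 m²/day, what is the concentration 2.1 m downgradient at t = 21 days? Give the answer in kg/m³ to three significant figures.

For an instantaneous plane source, C(x,t) = M/(n_e·A·√(4πDt)) · exp(−(x−vt)²/(4Dt)), with n_e·A the pore (flow) area.
Plume center vt = 0.056 × 21 = 1.176 m, so the well at 2.1 m is 0.924 m downgradient of the peak.
√(4πDt) = 5.137 m, giving peak height M/(n_e·A·√(4πDt)) = 1.6/(0.23 × 89 × 5.137) = 0.01522 kg/m³.
(x−vt)²/(4Dt) = (0.924)²/(4 × 0.10 × 21) = 0.1016; exp(−0.1016) = 0.9034.
C = 0.01522 × 0.9034 = 0.0137 kg/m³.

0.0137 kg/m³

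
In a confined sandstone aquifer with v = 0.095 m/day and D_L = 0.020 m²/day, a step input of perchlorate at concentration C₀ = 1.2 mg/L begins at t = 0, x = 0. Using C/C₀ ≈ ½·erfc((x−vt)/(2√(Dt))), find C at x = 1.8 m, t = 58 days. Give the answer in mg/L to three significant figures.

1.19 mg/L

For a continuous step input, C/C₀ ≈ ½·erfc((x−vt)/(2√(Dt))).
vt = 0.095 × 58 = 5.51 m and 2√(Dt) = 2√(0.020 × 58) = 2.154 m.
Argument (x−vt)/(2√(Dt)) = (1.8 − 5.51)/2.154 = -1.722; ½·erfc(-1.722) = 0.9926.
C = 1.2 × 0.9926 = 1.19 mg/L.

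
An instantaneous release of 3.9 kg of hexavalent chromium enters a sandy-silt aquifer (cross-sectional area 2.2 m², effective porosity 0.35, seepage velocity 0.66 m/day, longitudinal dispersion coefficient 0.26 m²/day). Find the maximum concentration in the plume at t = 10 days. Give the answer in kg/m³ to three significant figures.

0.886 kg/m³

The peak of an instantaneous 1D plume sits at x = vt; there the Gaussian factor is 1 and C_max = M/(n_e·A·√(4πDt)), where n_e·A is the pore area the mass is dissolved in.
√(4πDt) = √(4π × 0.26 × 10) = 5.716 m, so C_max = 3.9/(0.35 × 2.2 × 5.716) = 0.886 kg/m³.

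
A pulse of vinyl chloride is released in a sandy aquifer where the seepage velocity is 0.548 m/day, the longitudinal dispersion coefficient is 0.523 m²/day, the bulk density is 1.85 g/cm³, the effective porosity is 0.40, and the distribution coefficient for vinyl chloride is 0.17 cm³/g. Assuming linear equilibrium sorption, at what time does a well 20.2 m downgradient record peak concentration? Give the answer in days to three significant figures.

62.8 days

Retardation factor R = 1 + ρ_b·K_d/n = 1 + 1.85 × 0.17/0.40 = 1.786.
Sorption retards both mechanisms: v_R = v/R = 0.3068 m/day, D_R = D/R = 0.2928 m²/day.
Peak time from v_R²t² + 2D_R t − x² = 0: t = (√(D_R² + v_R²x²) − D_R)/v_R².
√(D_R² + v_R²x²) = √(0.2928² + 0.3068² × 20.2²) = 6.204; v_R² = 0.09413.
t = (6.204 − 0.2928)/0.09413 = 62.8 days.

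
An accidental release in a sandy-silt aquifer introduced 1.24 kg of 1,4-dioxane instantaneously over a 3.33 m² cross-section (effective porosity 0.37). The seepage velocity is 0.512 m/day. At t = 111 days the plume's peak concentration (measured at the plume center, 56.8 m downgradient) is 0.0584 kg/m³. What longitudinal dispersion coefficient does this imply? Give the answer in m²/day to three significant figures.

0.213 m²/day

At the plume center C_max = M/(n_e·A·√(4πDt)), so D = M²/(4πt·(n_e·A·C_max)²).
n_e·A·C_max = 0.37 × 3.33 × 0.0584 = 0.07195 kg/m.
D = 1.24²/(4π × 111 × 0.07195²) = 0.213 m²/day.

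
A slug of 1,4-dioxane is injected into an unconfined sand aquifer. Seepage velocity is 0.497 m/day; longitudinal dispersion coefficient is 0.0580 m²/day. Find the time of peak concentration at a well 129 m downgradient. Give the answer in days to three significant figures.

For the 1D instantaneous-source solution, setting ∂C/∂t = 0 at fixed x gives v²t² + 2Dt − x² = 0, so t = (√(D² + v²x²) − D)/v².
√(D² + v²x²) = √(0.0580² + 0.497² × 129²) = 64.11; v² = 0.247009.
t = (64.11 − 0.0580)/0.247009 = 259 days (vs. the pure-advection estimate x/v = 260 d).

259 days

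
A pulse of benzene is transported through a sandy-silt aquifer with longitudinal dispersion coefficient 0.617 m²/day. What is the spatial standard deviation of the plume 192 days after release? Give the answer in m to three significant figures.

Dispersive spreading gives a Gaussian with σ² = 2Dt; advection only shifts the center.
σ = √(2 × 0.617 × 192) = 15.4 m.

15.4 m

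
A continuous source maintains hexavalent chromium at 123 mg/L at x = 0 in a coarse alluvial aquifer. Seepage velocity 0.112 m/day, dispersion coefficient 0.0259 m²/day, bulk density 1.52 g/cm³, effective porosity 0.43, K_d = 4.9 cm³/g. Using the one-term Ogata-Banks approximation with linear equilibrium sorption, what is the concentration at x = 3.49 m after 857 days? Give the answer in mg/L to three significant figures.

Retardation factor R = 1 + ρ_b·K_d/n = 1 + 1.52 × 4.9/0.43 = 18.32.
Sorption retards both mechanisms: v_R = v/R = 0.006114 m/day, D_R = D/R = 0.001414 m²/day.
v_R·t = 0.006114 × 857 = 5.239698 m; 2√(D_R t) = 2.202 m; argument = (3.49 − 5.239698)/2.202 = -0.7946.
C = C₀ × ½·erfc(-0.7946) = 123 × 0.8694 = 107 mg/L.

107 mg/L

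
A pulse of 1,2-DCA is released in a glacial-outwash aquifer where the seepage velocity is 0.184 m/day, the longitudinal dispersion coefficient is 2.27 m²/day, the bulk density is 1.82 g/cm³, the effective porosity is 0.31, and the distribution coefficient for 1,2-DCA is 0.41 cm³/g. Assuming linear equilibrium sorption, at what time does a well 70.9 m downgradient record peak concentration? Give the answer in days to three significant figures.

1100 days

Retardation factor R = 1 + ρ_b·K_d/n = 1 + 1.82 × 0.41/0.31 = 3.407.
Sorption retards both mechanisms: v_R = v/R = 0.05401 m/day, D_R = D/R = 0.6663 m²/day.
Peak time from v_R²t² + 2D_R t − x² = 0: t = (√(D_R² + v_R²x²) − D_R)/v_R².
√(D_R² + v_R²x²) = √(0.6663² + 0.05401² × 70.9²) = 3.887; v_R² = 0.002917.
t = (3.887 − 0.6663)/0.002917 = 1100 days.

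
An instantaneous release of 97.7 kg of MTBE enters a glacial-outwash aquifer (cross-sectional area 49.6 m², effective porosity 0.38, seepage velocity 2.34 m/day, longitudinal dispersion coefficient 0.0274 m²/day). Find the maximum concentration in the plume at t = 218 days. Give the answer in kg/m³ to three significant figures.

The peak of an instantaneous 1D plume sits at x = vt; there the Gaussian factor is 1 and C_max = M/(n_e·A·√(4πDt)), where n_e·A is the pore area the mass is dissolved in.
√(4πDt) = √(4π × 0.0274 × 218) = 8.664 m, so C_max = 97.7/(0.38 × 49.6 × 8.664) = 0.598 kg/m³.

0.598 kg/m³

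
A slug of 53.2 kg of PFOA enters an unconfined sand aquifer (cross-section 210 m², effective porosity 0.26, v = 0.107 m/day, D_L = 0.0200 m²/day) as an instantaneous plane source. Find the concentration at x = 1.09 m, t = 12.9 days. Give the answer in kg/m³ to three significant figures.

For an instantaneous plane source, C(x,t) = M/(n_e·A·√(4πDt)) · exp(−(x−vt)²/(4Dt)), with n_e·A the pore (flow) area.
Plume center vt = 0.107 × 12.9 = 1.3803 m, so the well at 1.09 m is 0.2903 m upgradient of the peak.
√(4πDt) = 1.801 m, giving peak height M/(n_e·A·√(4πDt)) = 53.2/(0.26 × 210 × 1.801) = 0.5410 kg/m³.
(x−vt)²/(4Dt) = (-0.2903)²/(4 × 0.0200 × 12.9) = 0.08166; exp(−0.08166) = 0.9216.
C = 0.5410 × 0.9216 = 0.499 kg/m³.

0.499 kg/m³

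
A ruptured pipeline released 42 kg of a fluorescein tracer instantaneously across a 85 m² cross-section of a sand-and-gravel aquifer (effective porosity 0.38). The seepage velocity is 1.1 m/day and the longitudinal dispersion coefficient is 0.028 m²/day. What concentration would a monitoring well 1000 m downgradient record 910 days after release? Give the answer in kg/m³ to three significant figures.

0.0720 kg/m³

For an instantaneous plane source, C(x,t) = M/(n_e·A·√(4πDt)) · exp(−(x−vt)²/(4Dt)), with n_e·A the pore (flow) area.
Plume center vt = 1.1 × 910 = 1001 m, so the well at 1000 m is 1 m upgradient of the peak.
√(4πDt) = 17.89 m, giving peak height M/(n_e·A·√(4πDt)) = 42/(0.38 × 85 × 17.89) = 0.07268 kg/m³.
(x−vt)²/(4Dt) = (-1)²/(4 × 0.028 × 910) = 0.009812; exp(−0.009812) = 0.9902.
C = 0.07268 × 0.9902 = 0.0720 kg/m³.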